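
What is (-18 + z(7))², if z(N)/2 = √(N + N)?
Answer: 380 - 72*√14 ≈ 110.60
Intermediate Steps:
z(N) = 2*√2*√N (z(N) = 2*√(N + N) = 2*√(2*N) = 2*(√2*√N) = 2*√2*√N)
(-18 + z(7))² = (-18 + 2*√2*√7)² = (-18 + 2*√14)²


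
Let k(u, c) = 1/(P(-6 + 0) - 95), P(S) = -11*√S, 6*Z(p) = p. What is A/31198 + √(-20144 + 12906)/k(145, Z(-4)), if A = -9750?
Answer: -4875/15599 + 22*√10857 - 95*I*√7238 ≈ 2292.0 - 8082.3*I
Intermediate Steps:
Z(p) = p/6
k(u, c) = 1/(-95 - 11*I*√6) (k(u, c) = 1/(-11*√(-6 + 0) - 95) = 1/(-11*I*√6 - 95) = 1/(-95 - 11*I*√6))
A/31198 + √(-20144 + 12906)/k(145, Z(-4)) = -9750/31198 + √(-20144 + 12906)/((I/(-95*I + 11*√6))) = -9750*1/31198 + √(-7238)*(-I*(-95*I + 11*√6)) = -4875/15599 + (I*√7238)*(-I*(-95*I + 11*√6)) = -4875/15599 + √7238*(-95*I + 11*√6)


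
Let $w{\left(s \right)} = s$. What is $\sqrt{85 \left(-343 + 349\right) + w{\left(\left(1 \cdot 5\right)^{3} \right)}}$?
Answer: $\sqrt{635} \approx 25.199$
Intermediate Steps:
$\sqrt{85 \left(-343 + 349\right) + w{\left(\left(1 \cdot 5\right)^{3} \right)}} = \sqrt{85 \left(-343 + 349\right) + \left(1 \cdot 5\right)^{3}} = \sqrt{85 \cdot 6 + 5^{3}} = \sqrt{510 + 125} = \sqrt{635}$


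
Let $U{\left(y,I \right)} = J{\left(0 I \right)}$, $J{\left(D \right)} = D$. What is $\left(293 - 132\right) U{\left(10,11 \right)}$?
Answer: $0$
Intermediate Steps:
$U{\left(y,I \right)} = 0$ ($U{\left(y,I \right)} = 0 I = 0$)
$\left(293 - 132\right) U{\left(10,11 \right)} = \left(293 - 132\right) 0 = 161 \cdot 0 = 0$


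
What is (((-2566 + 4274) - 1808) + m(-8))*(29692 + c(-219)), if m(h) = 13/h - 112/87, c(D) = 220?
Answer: -267813353/87 ≈ -3.0783e+6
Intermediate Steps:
m(h) = -112/87 + 13/h (m(h) = 13/h - 112*1/87 = 13/h - 112/87 = -112/87 + 13/h)
(((-2566 + 4274) - 1808) + m(-8))*(29692 + c(-219)) = (((-2566 + 4274) - 1808) + (-112/87 + 13/(-8)))*(29692 + 220) = ((1708 - 1808) + (-112/87 + 13*(-⅛)))*29912 = (-100 + (-112/87 - 13/8))*29912 = (-100 - 2027/696)*29912 = -71627/696*29912 = -267813353/87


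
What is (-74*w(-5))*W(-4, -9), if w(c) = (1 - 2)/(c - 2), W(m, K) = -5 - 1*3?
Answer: 592/7 ≈ 84.571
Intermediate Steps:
W(m, K) = -8 (W(m, K) = -5 - 3 = -8)
w(c) = -1/(-2 + c)
(-74*w(-5))*W(-4, -9) = -(-74)/(-2 - 5)*(-8) = -(-74)/(-7)*(-8) = -(-74)*(-1)/7*(-8) = -74*⅐*(-8) = -74/7*(-8) = 592/7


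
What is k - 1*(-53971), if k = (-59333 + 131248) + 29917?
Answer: 155803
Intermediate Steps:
k = 101832 (k = 71915 + 29917 = 101832)
k - 1*(-53971) = 101832 - 1*(-53971) = 101832 + 53971 = 155803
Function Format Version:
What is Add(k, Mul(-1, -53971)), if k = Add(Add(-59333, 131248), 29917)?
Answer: 155803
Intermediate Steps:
k = 101832 (k = Add(71915, 29917) = 101832)
Add(k, Mul(-1, -53971)) = Add(101832, Mul(-1, -53971)) = Add(101832, 53971) = 155803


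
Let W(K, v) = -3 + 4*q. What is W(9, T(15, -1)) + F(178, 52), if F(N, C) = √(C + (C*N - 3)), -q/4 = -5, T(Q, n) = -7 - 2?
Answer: 77 + √9305 ≈ 173.46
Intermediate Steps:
T(Q, n) = -9
q = 20 (q = -4*(-5) = 20)
F(N, C) = √(-3 + C + C*N) (F(N, C) = √(C + (-3 + C*N)) = √(-3 + C + C*N))
W(K, v) = 77 (W(K, v) = -3 + 4*20 = -3 + 80 = 77)
W(9, T(15, -1)) + F(178, 52) = 77 + √(-3 + 52 + 52*178) = 77 + √(-3 + 52 + 9256) = 77 + √9305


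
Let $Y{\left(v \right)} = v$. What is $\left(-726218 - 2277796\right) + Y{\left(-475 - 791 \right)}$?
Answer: $-3005280$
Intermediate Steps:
$\left(-726218 - 2277796\right) + Y{\left(-475 - 791 \right)} = \left(-726218 - 2277796\right) - 1266 = -3004014 - 1266 = -3005280$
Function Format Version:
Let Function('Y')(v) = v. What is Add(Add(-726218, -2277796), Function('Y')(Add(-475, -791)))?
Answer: -3005280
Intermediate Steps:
Add(Add(-726218, -2277796), Function('Y')(Add(-475, -791))) = Add(Add(-726218, -2277796), Add(-475, -791)) = Add(-3004014, -1266) = -3005280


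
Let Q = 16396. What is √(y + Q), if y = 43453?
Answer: √59849 ≈ 244.64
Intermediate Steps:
√(y + Q) = √(43453 + 16396) = √59849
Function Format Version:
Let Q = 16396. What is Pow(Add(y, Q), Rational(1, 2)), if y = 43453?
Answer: Pow(59849, Rational(1, 2)) ≈ 244.64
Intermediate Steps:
Pow(Add(y, Q), Rational(1, 2)) = Pow(Add(43453, 16396), Rational(1, 2)) = Pow(59849, Rational(1, 2))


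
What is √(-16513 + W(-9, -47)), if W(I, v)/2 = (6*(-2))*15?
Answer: I*√16873 ≈ 129.9*I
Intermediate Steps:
W(I, v) = -360 (W(I, v) = 2*((6*(-2))*15) = 2*(-12*15) = 2*(-180) = -360)
√(-16513 + W(-9, -47)) = √(-16513 - 360) = √(-16873) = I*√16873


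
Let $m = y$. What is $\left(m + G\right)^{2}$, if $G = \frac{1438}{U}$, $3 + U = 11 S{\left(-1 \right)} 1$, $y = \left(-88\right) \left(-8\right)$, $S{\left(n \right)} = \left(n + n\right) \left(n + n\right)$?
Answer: $\frac{918211204}{1681} \approx 5.4623 \cdot 10^{5}$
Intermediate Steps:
$S{\left(n \right)} = 4 n^{2}$ ($S{\left(n \right)} = 2 n 2 n = 4 n^{2}$)
$y = 704$
$U = 41$ ($U = -3 + 11 \cdot 4 \left(-1\right)^{2} \cdot 1 = -3 + 11 \cdot 4 \cdot 1 \cdot 1 = -3 + 11 \cdot 4 \cdot 1 = -3 + 44 \cdot 1 = -3 + 44 = 41$)
$G = \frac{1438}{41} \approx 35.073$
$m = 704$
$\left(m + G\right)^{2} = \left(704 + \frac{1438}{41}\right)^{2} = \left(\frac{30302}{41}\right)^{2} = \frac{918211204}{1681}$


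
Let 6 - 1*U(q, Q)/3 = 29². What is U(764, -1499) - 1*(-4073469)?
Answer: 4070964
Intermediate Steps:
U(q, Q) = -2505 (U(q, Q) = 18 - 3*29² = 18 - 3*841 = 18 - 2523 = -2505)
U(764, -1499) - 1*(-4073469) = -2505 - 1*(-4073469) = -2505 + 4073469 = 4070964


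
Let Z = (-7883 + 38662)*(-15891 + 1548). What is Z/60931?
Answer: -441463197/60931 ≈ -7245.3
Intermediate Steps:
Z = -441463197 (Z = 30779*(-14343) = -441463197)
Z/60931 = -441463197/60931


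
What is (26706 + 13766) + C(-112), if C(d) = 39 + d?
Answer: 40399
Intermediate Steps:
(26706 + 13766) + C(-112) = (26706 + 13766) + (39 - 112) = 40472 - 73 = 40399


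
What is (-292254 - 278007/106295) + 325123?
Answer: 3493532348/106295 ≈ 32866.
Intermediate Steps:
(-292254 - 278007/106295) + 325123 = -31065416937/106295 + 325123 = 3493532348/106295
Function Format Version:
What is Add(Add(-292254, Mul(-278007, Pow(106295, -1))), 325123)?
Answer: Rational(3493532348, 106295) ≈ 32866.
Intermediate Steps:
Add(Add(-292254, Mul(-278007, Pow(106295, -1))), 325123) = Add(Add(-292254, Mul(-278007, Rational(1, 106295))), 325123) = Add(Add(-292254, Rational(-278007, 106295)), 325123) = Add(Rational(-31065416937, 106295), 325123) = Rational(3493532348, 106295)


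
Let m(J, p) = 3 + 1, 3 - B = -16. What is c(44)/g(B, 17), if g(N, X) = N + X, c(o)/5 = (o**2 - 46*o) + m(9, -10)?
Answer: -35/3 ≈ -11.667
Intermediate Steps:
B = 19 (B = 3 - 1*(-16) = 3 + 16 = 19)
m(J, p) = 4
c(o) = 20 - 230*o + 5*o**2 (c(o) = 5*((o**2 - 46*o) + 4) = 5*(4 + o**2 - 46*o) = 20 - 230*o + 5*o**2)
c(44)/g(B, 17) = (20 - 230*44 + 5*44**2)/(19 + 17) = (20 - 10120 + 5*1936)/36 = (20 - 10120 + 9680)*(1/36) = -420*1/36 = -35/3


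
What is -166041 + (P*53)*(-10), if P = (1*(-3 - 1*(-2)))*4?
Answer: -163921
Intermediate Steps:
P = -4 (P = (1*(-3 + 2))*4 = (1*(-1))*4 = -1*4 = -4)
-166041 + (P*53)*(-10) = -166041 - 4*53*(-10) = -166041 - 212*(-10) = -166041 + 2120 = -163921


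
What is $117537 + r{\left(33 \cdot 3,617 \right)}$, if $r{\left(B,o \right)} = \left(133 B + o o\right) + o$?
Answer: $512010$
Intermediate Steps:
$r{\left(B,o \right)} = o + o^{2} + 133 B$ ($r{\left(B,o \right)} = \left(133 B + o^{2}\right) + o = \left(o^{2} + 133 B\right) + o = o + o^{2} + 133 B$)
$117537 + r{\left(33 \cdot 3,617 \right)} = 117537 + \left(617 + 617^{2} + 133 \cdot 33 \cdot 3\right) = 117537 + \left(617 + 380689 + 133 \cdot 99\right) = 117537 + \left(617 + 380689 + 13167\right) = 117537 + 394473 = 512010$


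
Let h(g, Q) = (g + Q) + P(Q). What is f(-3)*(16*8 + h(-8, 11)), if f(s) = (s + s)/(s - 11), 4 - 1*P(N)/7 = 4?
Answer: 393/7 ≈ 56.143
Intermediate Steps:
P(N) = 0 (P(N) = 28 - 7*4 = 28 - 28 = 0)
h(g, Q) = Q + g (h(g, Q) = (g + Q) + 0 = (Q + g) + 0 = Q + g)
f(s) = 2*s/(-11 + s) (f(s) = (2*s)/(-11 + s) = 2*s/(-11 + s))
f(-3)*(16*8 + h(-8, 11)) = (2*(-3)/(-11 - 3))*(16*8 + (11 - 8)) = (2*(-3)/(-14))*(128 + 3) = (2*(-3)*(-1/14))*131 = (3/7)*131 = 393/7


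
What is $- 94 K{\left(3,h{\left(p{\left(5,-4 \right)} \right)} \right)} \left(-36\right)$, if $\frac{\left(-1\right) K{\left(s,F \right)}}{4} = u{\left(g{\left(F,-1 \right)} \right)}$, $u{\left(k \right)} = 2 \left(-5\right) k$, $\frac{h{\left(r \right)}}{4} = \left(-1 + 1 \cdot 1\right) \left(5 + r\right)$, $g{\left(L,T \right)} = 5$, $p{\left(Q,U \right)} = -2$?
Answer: $676800$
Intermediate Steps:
$h{\left(r \right)} = 0$ ($h{\left(r \right)} = 4 \left(-1 + 1 \cdot 1\right) \left(5 + r\right) = 4 \left(-1 + 1\right) \left(5 + r\right) = 4 \cdot 0 \left(5 + r\right) = 4 \cdot 0 = 0$)
$u{\left(k \right)} = - 10 k$
$K{\left(s,F \right)} = 200$ ($K{\left(s,F \right)} = - 4 \left(\left(-10\right) 5\right) = \left(-4\right) \left(-50\right) = 200$)
$- 94 K{\left(3,h{\left(p{\left(5,-4 \right)} \right)} \right)} \left(-36\right) = \left(-94\right) 200 \left(-36\right) = \left(-18800\right) \left(-36\right) = 676800$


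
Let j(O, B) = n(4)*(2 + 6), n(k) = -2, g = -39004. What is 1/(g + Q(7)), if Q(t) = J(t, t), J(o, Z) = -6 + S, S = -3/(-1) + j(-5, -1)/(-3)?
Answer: -3/117005 ≈ -2.5640e-5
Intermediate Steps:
j(O, B) = -16 (j(O, B) = -2*(2 + 6) = -2*8 = -16)
S = 25/3 (S = -3/(-1) - 16/(-3) = -3*(-1) - 16*(-⅓) = 3 + 16/3 = 25/3 ≈ 8.3333)
J(o, Z) = 7/3 (J(o, Z) = -6 + 25/3 = 7/3)
Q(t) = 7/3
1/(g + Q(7)) = 1/(-39004 + 7/3) = 1/(-117005/3) = -3/117005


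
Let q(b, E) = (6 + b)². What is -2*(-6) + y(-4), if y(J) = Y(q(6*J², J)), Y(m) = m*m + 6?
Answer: 108243234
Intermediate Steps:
Y(m) = 6 + m² (Y(m) = m² + 6 = 6 + m²)
y(J) = 6 + (6 + 6*J²)⁴ (y(J) = 6 + ((6 + 6*J²)²)² = 6 + (6 + 6*J²)⁴)
-2*(-6) + y(-4) = -2*(-6) + (6 + 1296*(1 + (-4)²)⁴) = 12 + (6 + 1296*(1 + 16)⁴) = 12 + (6 + 1296*17⁴) = 12 + (6 + 1296*83521) = 12 + (6 + 108243216) = 12 + 108243222 = 108243234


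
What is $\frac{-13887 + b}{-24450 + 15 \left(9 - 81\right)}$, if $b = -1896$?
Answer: $\frac{5261}{8510} \approx 0.61821$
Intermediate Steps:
$\frac{-13887 + b}{-24450 + 15 \left(9 - 81\right)} = \frac{-13887 - 1896}{-24450 + 15 \left(9 - 81\right)} = - \frac{15783}{-24450 + 15 \left(-72\right)} = - \frac{15783}{-24450 - 1080} = - \frac{15783}{-25530} = \left(-15783\right) \left(- \frac{1}{25530}\right) = \frac{5261}{8510}$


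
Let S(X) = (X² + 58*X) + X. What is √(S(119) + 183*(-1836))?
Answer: I*√314806 ≈ 561.08*I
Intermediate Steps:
S(X) = X² + 59*X
√(S(119) + 183*(-1836)) = √(119*(59 + 119) + 183*(-1836)) = √(119*178 - 335988) = √(21182 - 335988) = √(-314806) = I*√314806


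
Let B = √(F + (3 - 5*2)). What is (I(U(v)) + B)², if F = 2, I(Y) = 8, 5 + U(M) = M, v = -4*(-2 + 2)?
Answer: (8 + I*√5)² ≈ 59.0 + 35.777*I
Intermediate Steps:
v = 0 (v = -4*0 = 0)
U(M) = -5 + M
B = I*√5 (B = √(2 + (3 - 5*2)) = √(2 + (3 - 10)) = √(2 - 7) = √(-5) = I*√5 ≈ 2.2361*I)
(I(U(v)) + B)² = (8 + I*√5)²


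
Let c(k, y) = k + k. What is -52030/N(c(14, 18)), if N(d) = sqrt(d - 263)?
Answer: 10406*I*sqrt(235)/47 ≈ 3394.1*I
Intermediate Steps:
c(k, y) = 2*k
N(d) = sqrt(-263 + d)
-52030/N(c(14, 18)) = -52030/sqrt(-263 + 2*14) = -52030/sqrt(-263 + 28) = -52030*(-I*sqrt(235)/235) = -(-10406)*I*sqrt(235)/47 = 10406*I*sqrt(235)/47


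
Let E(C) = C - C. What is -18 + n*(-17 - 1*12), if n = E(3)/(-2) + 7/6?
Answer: -311/6 ≈ -51.833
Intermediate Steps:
E(C) = 0
n = 7/6 (n = 0/(-2) + 7/6 = 0*(-1/2) + 7*(1/6) = 0 + 7/6 = 7/6 ≈ 1.1667)
-18 + n*(-17 - 1*12) = -18 + 7*(-17 - 1*12)/6 = -18 + 7*(-17 - 12)/6 = -18 + (7/6)*(-29) = -18 - 203/6 = -311/6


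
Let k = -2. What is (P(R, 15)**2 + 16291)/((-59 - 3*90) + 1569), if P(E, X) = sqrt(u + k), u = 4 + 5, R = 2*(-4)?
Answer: 8149/620 ≈ 13.144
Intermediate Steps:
R = -8
u = 9
P(E, X) = sqrt(7) (P(E, X) = sqrt(9 - 2) = sqrt(7))
(P(R, 15)**2 + 16291)/((-59 - 3*90) + 1569) = ((sqrt(7))**2 + 16291)/((-59 - 3*90) + 1569) = (7 + 16291)/((-59 - 270) + 1569) = 16298/(-329 + 1569) = 16298/1240 = 16298*(1/1240) = 8149/620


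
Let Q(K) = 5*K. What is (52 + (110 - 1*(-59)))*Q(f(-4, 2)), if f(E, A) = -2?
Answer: -2210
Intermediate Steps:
(52 + (110 - 1*(-59)))*Q(f(-4, 2)) = (52 + (110 - 1*(-59)))*(5*(-2)) = (52 + (110 + 59))*(-10) = (52 + 169)*(-10) = 221*(-10) = -2210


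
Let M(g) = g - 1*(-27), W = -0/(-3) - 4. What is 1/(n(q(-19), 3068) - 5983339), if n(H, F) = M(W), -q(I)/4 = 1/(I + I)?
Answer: -1/5983316 ≈ -1.6713e-7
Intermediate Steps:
W = -4 (W = -0*(-1)/3 - 4 = -3*0 - 4 = 0 - 4 = -4)
q(I) = -2/I (q(I) = -4/(I + I) = -4*1/(2*I) = -2/I)
M(g) = 27 + g (M(g) = g + 27 = 27 + g)
n(H, F) = 23 (n(H, F) = 27 - 4 = 23)
1/(n(q(-19), 3068) - 5983339) = 1/(23 - 5983339) = 1/(-5983316) = -1/5983316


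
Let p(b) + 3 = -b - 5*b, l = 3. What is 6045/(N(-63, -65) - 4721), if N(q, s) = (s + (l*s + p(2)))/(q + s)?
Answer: -773760/604013 ≈ -1.2810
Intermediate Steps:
p(b) = -3 - 6*b (p(b) = -3 + (-b - 5*b) = -3 - 6*b)
N(q, s) = (-15 + 4*s)/(q + s) (N(q, s) = (s + (3*s + (-3 - 6*2)))/(q + s) = (s + (3*s + (-3 - 12)))/(q + s) = (s + (3*s - 15))/(q + s) = (s + (-15 + 3*s))/(q + s) = (-15 + 4*s)/(q + s))
6045/(N(-63, -65) - 4721) = 6045/((-15 + 4*(-65))/(-63 - 65) - 4721) = 6045/((-15 - 260)/(-128) - 4721) = 6045/(-1/128*(-275) - 4721) = 6045/(275/128 - 4721) = 6045/(-604013/128) = 6045*(-128/604013) = -773760/604013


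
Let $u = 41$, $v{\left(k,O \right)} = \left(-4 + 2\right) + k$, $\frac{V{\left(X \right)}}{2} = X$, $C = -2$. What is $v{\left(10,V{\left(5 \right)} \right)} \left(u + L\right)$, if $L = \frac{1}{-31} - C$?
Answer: $\frac{10656}{31} \approx 343.74$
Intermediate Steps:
$V{\left(X \right)} = 2 X$
$L = \frac{61}{31}$ ($L = \frac{1}{-31} - -2 = - \frac{1}{31} + 2 = \frac{61}{31} \approx 1.9677$)
$v{\left(k,O \right)} = -2 + k$
$v{\left(10,V{\left(5 \right)} \right)} \left(u + L\right) = \left(-2 + 10\right) \left(41 + \frac{61}{31}\right) = 8 \cdot \frac{1332}{31} = \frac{10656}{31}$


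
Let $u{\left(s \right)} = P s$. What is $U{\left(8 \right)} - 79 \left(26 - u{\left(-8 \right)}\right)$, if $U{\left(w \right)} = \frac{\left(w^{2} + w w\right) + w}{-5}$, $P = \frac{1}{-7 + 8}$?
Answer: $- \frac{13566}{5} \approx -2713.2$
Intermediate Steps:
$P = 1$ ($P = 1^{-1} = 1$)
$U{\left(w \right)} = - \frac{2 w^{2}}{5} - \frac{w}{5}$ ($U{\left(w \right)} = - \frac{\left(w^{2} + w^{2}\right) + w}{5} = - \frac{2 w^{2} + w}{5} = - \frac{w + 2 w^{2}}{5} = - \frac{2 w^{2}}{5} - \frac{w}{5}$)
$u{\left(s \right)} = s$ ($u{\left(s \right)} = 1 s = s$)
$U{\left(8 \right)} - 79 \left(26 - u{\left(-8 \right)}\right) = \left(- \frac{1}{5}\right) 8 \left(1 + 2 \cdot 8\right) - 79 \left(26 - -8\right) = \left(- \frac{1}{5}\right) 8 \left(1 + 16\right) - 79 \left(26 + 8\right) = \left(- \frac{1}{5}\right) 8 \cdot 17 - 2686 = - \frac{136}{5} - 2686 = - \frac{13566}{5}$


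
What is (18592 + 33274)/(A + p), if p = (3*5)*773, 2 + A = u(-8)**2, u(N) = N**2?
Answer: 51866/15689 ≈ 3.3059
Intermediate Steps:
A = 4094 (A = -2 + ((-8)**2)**2 = -2 + 64**2 = -2 + 4096 = 4094)
p = 11595 (p = 15*773 = 11595)
(18592 + 33274)/(A + p) = (18592 + 33274)/(4094 + 11595) = 51866/15689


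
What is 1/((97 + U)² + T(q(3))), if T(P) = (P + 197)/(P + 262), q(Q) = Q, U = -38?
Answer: 53/184533 ≈ 0.00028721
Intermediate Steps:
T(P) = (197 + P)/(262 + P)
1/((97 + U)² + T(q(3))) = 1/((97 - 38)² + (197 + 3)/(262 + 3)) = 1/(59² + 200/265) = 1/(3481 + (1/265)*200) = 1/(3481 + 40/53) = 1/(184533/53) = 53/184533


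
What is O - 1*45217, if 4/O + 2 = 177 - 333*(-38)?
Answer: -580088889/12829 ≈ -45217.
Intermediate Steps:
O = 4/12829 (O = 4/(-2 + (177 - 333*(-38))) = 4/(-2 + (177 + 12654)) = 4/(-2 + 12831) = 4/12829 ≈ 0.00031179)
O - 1*45217 = 4/12829 - 1*45217 = 4/12829 - 45217 = -580088889/12829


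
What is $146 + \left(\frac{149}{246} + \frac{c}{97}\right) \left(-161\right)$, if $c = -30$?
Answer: $\frac{2345099}{23862} \approx 98.278$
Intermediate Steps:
$146 + \left(\frac{149}{246} + \frac{c}{97}\right) \left(-161\right) = 146 + \left(\frac{149}{246} - \frac{30}{97}\right) \left(-161\right) = 146 + \frac{7073}{23862} \left(-161\right) = 146 - \frac{1138753}{23862} = \frac{2345099}{23862}$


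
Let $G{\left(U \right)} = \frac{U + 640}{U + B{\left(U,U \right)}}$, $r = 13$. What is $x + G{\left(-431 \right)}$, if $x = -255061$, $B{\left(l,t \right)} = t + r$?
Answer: $- \frac{216546998}{849} \approx -2.5506 \cdot 10^{5}$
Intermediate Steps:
$B{\left(l,t \right)} = 13 + t$ ($B{\left(l,t \right)} = t + 13 = 13 + t$)
$G{\left(U \right)} = \frac{640 + U}{13 + 2 U}$ ($G{\left(U \right)} = \frac{U + 640}{U + \left(13 + U\right)} = \frac{640 + U}{13 + 2 U}$)
$x + G{\left(-431 \right)} = -255061 + \frac{640 - 431}{13 + 2 \left(-431\right)} = -255061 + \frac{1}{13 - 862} \cdot 209 = -255061 + \frac{1}{-849} \cdot 209 = -255061 - \frac{209}{849} = - \frac{216546998}{849}$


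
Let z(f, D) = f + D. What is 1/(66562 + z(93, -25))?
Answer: 1/66630 ≈ 1.5008e-5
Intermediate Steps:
z(f, D) = D + f
1/(66562 + z(93, -25)) = 1/(66562 + (-25 + 93)) = 1/(66562 + 68) = 1/66630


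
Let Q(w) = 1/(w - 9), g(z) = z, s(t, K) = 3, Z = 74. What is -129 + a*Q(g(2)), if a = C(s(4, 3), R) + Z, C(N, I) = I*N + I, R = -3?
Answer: -965/7 ≈ -137.86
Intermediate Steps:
C(N, I) = I + I*N
a = 62 (a = -3*(1 + 3) + 74 = -3*4 + 74 = -12 + 74 = 62)
Q(w) = 1/(-9 + w)
-129 + a*Q(g(2)) = -129 + 62/(-9 + 2) = -129 + 62/(-7) = -129 + 62*(-1/7) = -129 - 62/7 = -965/7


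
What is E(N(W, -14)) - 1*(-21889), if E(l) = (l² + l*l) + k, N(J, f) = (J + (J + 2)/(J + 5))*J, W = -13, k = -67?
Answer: 2159985/32 ≈ 67500.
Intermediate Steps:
N(J, f) = J*(J + (2 + J)/(5 + J)) (N(J, f) = (J + (2 + J)/(5 + J))*J = J*(J + (2 + J)/(5 + J)))
E(l) = -67 + 2*l² (E(l) = (l² + l*l) - 67 = (l² + l²) - 67 = 2*l² - 67 = -67 + 2*l²)
E(N(W, -14)) - 1*(-21889) = (-67 + 2*(-13*(2 + (-13)² + 6*(-13))/(5 - 13))²) - 1*(-21889) = (-67 + 2*(-13*(2 + 169 - 78)/(-8))²) + 21889 = (-67 + 2*(-13*(-⅛)*93)²) + 21889 = (-67 + 2*(1209/8)²) + 21889 = (-67 + 2*(1461681/64)) + 21889 = (-67 + 1461681/32) + 21889 = 1459537/32 + 21889 = 2159985/32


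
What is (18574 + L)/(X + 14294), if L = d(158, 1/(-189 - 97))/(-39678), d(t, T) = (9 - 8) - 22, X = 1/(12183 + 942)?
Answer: 3224283969375/2481313340726 ≈ 1.2994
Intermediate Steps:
X = 1/13125 ≈ 7.6190e-5
d(t, T) = -21 (d(t, T) = 1 - 22 = -21)
L = 7/13226 (L = -21/(-39678) = -21*(-1/39678) = 7/13226 ≈ 0.00052926)
(18574 + L)/(X + 14294) = (18574 + 7/13226)/(1/13125 + 14294) = 245659731/(13226*(187608751/13125)) = (245659731/13226)*(13125/187608751) = 3224283969375/2481313340726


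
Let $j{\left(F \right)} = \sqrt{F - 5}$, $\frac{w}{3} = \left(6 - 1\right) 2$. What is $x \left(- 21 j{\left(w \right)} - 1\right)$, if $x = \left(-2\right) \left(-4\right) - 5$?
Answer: $-318$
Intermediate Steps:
$x = 3$ ($x = 8 - 5 = 3$)
$w = 30$ ($w = 3 \left(6 - 1\right) 2 = 3 \cdot 5 \cdot 2 = 3 \cdot 10 = 30$)
$j{\left(F \right)} = \sqrt{-5 + F}$
$x \left(- 21 j{\left(w \right)} - 1\right) = 3 \left(- 21 \sqrt{-5 + 30} - 1\right) = 3 \left(- 21 \sqrt{25} - 1\right) = 3 \left(\left(-21\right) 5 - 1\right) = 3 \left(-105 - 1\right) = 3 \left(-106\right) = -318$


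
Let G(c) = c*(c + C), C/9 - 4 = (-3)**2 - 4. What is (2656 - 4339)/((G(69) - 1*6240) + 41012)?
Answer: -153/4102 ≈ -0.037299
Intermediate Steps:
C = 81 (C = 36 + 9*((-3)**2 - 4) = 36 + 9*(9 - 4) = 36 + 9*5 = 36 + 45 = 81)
G(c) = c*(81 + c) (G(c) = c*(c + 81) = c*(81 + c))
(2656 - 4339)/((G(69) - 1*6240) + 41012) = (2656 - 4339)/((69*(81 + 69) - 1*6240) + 41012) = -1683/((69*150 - 6240) + 41012) = -1683/((10350 - 6240) + 41012) = -1683/(4110 + 41012) = -1683/45122 = -1683*1/45122 = -153/4102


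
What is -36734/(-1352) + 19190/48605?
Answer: 181140095/6571396 ≈ 27.565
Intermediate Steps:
-36734/(-1352) + 19190/48605 = -36734*(-1/1352) + 19190*(1/48605) = 18367/676 + 3838/9721 = 181140095/6571396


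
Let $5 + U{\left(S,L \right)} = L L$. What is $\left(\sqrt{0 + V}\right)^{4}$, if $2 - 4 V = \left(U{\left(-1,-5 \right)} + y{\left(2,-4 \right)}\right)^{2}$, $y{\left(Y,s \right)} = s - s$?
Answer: $\frac{39601}{4} \approx 9900.3$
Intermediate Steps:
$y{\left(Y,s \right)} = 0$
$U{\left(S,L \right)} = -5 + L^{2}$ ($U{\left(S,L \right)} = -5 + L L = -5 + L^{2}$)
$V = - \frac{199}{2}$ ($V = \frac{1}{2} - \frac{\left(\left(-5 + \left(-5\right)^{2}\right) + 0\right)^{2}}{4} = \frac{1}{2} - \frac{\left(\left(-5 + 25\right) + 0\right)^{2}}{4} = \frac{1}{2} - \frac{\left(20 + 0\right)^{2}}{4} = \frac{1}{2} - \frac{20^{2}}{4} = \frac{1}{2} - 100 = - \frac{199}{2} \approx -99.5$)
$\left(\sqrt{0 + V}\right)^{4} = \left(\sqrt{0 - \frac{199}{2}}\right)^{4} = \left(\sqrt{- \frac{199}{2}}\right)^{4} = \left(\frac{i \sqrt{398}}{2}\right)^{4} = \frac{39601}{4}$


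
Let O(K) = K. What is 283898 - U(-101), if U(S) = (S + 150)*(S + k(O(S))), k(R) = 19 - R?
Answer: 282967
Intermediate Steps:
U(S) = 2850 + 19*S (U(S) = (S + 150)*(S + (19 - S)) = (150 + S)*19 = 2850 + 19*S)
283898 - U(-101) = 283898 - (2850 + 19*(-101)) = 283898 - (2850 - 1919) = 283898 - 1*931 = 283898 - 931 = 282967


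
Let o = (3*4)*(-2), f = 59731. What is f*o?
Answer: -1433544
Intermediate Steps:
o = -24 (o = 12*(-2) = -24)
f*o = 59731*(-24) = -1433544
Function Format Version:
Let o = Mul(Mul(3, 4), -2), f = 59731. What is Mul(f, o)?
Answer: -1433544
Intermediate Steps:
o = -24 (o = Mul(12, -2) = -24)
Mul(f, o) = Mul(59731, -24) = -1433544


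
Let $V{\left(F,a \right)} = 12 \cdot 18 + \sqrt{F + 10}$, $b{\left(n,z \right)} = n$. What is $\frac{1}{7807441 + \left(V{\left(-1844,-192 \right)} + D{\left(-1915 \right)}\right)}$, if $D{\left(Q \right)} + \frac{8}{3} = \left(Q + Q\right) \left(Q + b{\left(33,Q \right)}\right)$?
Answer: $\frac{135141429}{2029245092478955} - \frac{9 i \sqrt{1834}}{2029245092478955} \approx 6.6597 \cdot 10^{-8} - 1.8994 \cdot 10^{-13} i$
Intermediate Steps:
$D{\left(Q \right)} = - \frac{8}{3} + 2 Q \left(33 + Q\right)$ ($D{\left(Q \right)} = - \frac{8}{3} + \left(Q + Q\right) \left(Q + 33\right) = - \frac{8}{3} + 2 Q \left(33 + Q\right)$)
$V{\left(F,a \right)} = 216 + \sqrt{10 + F}$
$\frac{1}{7807441 + \left(V{\left(-1844,-192 \right)} + D{\left(-1915 \right)}\right)} = \frac{1}{7807441 + \left(\left(216 + \sqrt{10 - 1844}\right) + \left(- \frac{8}{3} + 2 \left(-1915\right)^{2} + 66 \left(-1915\right)\right)\right)} = \frac{1}{7807441 + \left(\left(216 + \sqrt{-1834}\right) - - \frac{21624172}{3}\right)} = \frac{1}{7807441 + \left(\left(216 + i \sqrt{1834}\right) - - \frac{21624172}{3}\right)} = \frac{1}{7807441 + \left(\left(216 + i \sqrt{1834}\right) + \frac{21624172}{3}\right)} = \frac{1}{7807441 + \left(\frac{21624820}{3} + i \sqrt{1834}\right)} = \frac{1}{\frac{45047143}{3} + i \sqrt{1834}}$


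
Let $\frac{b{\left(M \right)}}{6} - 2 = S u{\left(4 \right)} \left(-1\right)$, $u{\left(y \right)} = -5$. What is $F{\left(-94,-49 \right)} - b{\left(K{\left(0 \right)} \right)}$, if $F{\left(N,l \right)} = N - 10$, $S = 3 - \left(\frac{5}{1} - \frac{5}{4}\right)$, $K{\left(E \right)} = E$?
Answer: $- \frac{187}{2} \approx -93.5$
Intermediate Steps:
$S = - \frac{3}{4}$ ($S = 3 - \left(5 \cdot 1 - \frac{5}{4}\right) = 3 - \left(5 - \frac{5}{4}\right) = 3 - \frac{15}{4} = - \frac{3}{4} \approx -0.75$)
$b{\left(M \right)} = - \frac{21}{2}$ ($b{\left(M \right)} = 12 + 6 \left(- \frac{3}{4}\right) \left(-5\right) \left(-1\right) = 12 + 6 \cdot \frac{15}{4} \left(-1\right) = 12 + 6 \left(- \frac{15}{4}\right) = 12 - \frac{45}{2} = - \frac{21}{2}$)
$F{\left(N,l \right)} = -10 + N$
$F{\left(-94,-49 \right)} - b{\left(K{\left(0 \right)} \right)} = \left(-10 - 94\right) - - \frac{21}{2} = -104 + \frac{21}{2} = - \frac{187}{2}$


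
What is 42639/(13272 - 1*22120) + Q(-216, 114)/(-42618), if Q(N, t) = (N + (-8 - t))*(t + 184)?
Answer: -462991475/188542032 ≈ -2.4556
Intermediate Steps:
Q(N, t) = (184 + t)*(-8 + N - t) (Q(N, t) = (-8 + N - t)*(184 + t) = (184 + t)*(-8 + N - t))
42639/(13272 - 1*22120) + Q(-216, 114)/(-42618) = 42639/(13272 - 1*22120) + (-1472 - 1*114**2 - 192*114 + 184*(-216) - 216*114)/(-42618) = 42639/(13272 - 22120) + (-1472 - 1*12996 - 21888 - 39744 - 24624)*(-1/42618) = 42639/(-8848) + (-1472 - 12996 - 21888 - 39744 - 24624)*(-1/42618) = 42639*(-1/8848) - 100724*(-1/42618) = -42639/8848 + 50362/21309 = -462991475/188542032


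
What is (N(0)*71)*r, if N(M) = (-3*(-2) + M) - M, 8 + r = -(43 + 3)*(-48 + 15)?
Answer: 643260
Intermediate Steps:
r = 1510 (r = -8 - (43 + 3)*(-48 + 15) = -8 - 46*(-33) = -8 - 1*(-1518) = -8 + 1518 = 1510)
N(M) = 6 (N(M) = (6 + M) - M = 6)
(N(0)*71)*r = (6*71)*1510 = 426*1510 = 643260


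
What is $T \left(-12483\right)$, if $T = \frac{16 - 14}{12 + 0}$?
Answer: $- \frac{4161}{2} \approx -2080.5$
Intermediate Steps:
$T = \frac{1}{6}$ ($T = \frac{2}{12} = 2 \cdot \frac{1}{12} = \frac{1}{6} \approx 0.16667$)
$T \left(-12483\right) = \frac{1}{6} \left(-12483\right) = - \frac{4161}{2}$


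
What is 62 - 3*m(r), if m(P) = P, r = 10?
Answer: 32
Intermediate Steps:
62 - 3*m(r) = 62 - 3*10 = 62 - 30 = 32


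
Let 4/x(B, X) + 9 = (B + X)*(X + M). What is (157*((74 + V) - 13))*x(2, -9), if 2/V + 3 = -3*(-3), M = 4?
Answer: 57776/39 ≈ 1481.4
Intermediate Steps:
V = 1/3 (V = 2/(-3 - 3*(-3)) = 2/(-3 + 9) = 2/6 = 2*(1/6) = 1/3 ≈ 0.33333)
x(B, X) = 4/(-9 + (4 + X)*(B + X)) (x(B, X) = 4/(-9 + (B + X)*(X + 4)) = 4/(-9 + (B + X)*(4 + X)) = 4/(-9 + (4 + X)*(B + X)))
(157*((74 + V) - 13))*x(2, -9) = (157*((74 + 1/3) - 13))*(4/(-9 + (-9)**2 + 4*2 + 4*(-9) + 2*(-9))) = (157*(223/3 - 13))*(4/(-9 + 81 + 8 - 36 - 18)) = (157*(184/3))*(4/26) = 28888*(4*(1/26))/3 = (28888/3)*(2/13) = 57776/39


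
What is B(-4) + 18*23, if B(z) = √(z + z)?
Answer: 414 + 2*I*√2 ≈ 414.0 + 2.8284*I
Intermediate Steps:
B(z) = √2*√z (B(z) = √(2*z) = √2*√z)
B(-4) + 18*23 = √2*√(-4) + 18*23 = √2*(2*I) + 414 = 2*I*√2 + 414 = 414 + 2*I*√2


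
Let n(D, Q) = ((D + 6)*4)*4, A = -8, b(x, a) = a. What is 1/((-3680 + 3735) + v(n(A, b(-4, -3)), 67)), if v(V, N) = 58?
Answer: 1/113 ≈ 0.0088496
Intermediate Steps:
n(D, Q) = 96 + 16*D (n(D, Q) = ((6 + D)*4)*4 = (24 + 4*D)*4 = 96 + 16*D)
1/((-3680 + 3735) + v(n(A, b(-4, -3)), 67)) = 1/((-3680 + 3735) + 58) = 1/(55 + 58) = 1/113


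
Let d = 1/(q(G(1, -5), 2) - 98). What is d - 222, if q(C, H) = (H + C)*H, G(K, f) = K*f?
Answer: -23089/104 ≈ -222.01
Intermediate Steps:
q(C, H) = H*(C + H) (q(C, H) = (C + H)*H = H*(C + H))
d = -1/104 (d = 1/(2*(1*(-5) + 2) - 98) = 1/(2*(-5 + 2) - 98) = 1/(2*(-3) - 98) = 1/(-6 - 98) = 1/(-104) = -1/104 ≈ -0.0096154)
d - 222 = -1/104 - 222 = -23089/104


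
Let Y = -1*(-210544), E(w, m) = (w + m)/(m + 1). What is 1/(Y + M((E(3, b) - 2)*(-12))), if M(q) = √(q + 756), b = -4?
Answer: 26318/5541096895 - √194/22164387580 ≈ 4.7490e-6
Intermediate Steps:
E(w, m) = (m + w)/(1 + m)
M(q) = √(756 + q)
Y = 210544
1/(Y + M((E(3, b) - 2)*(-12))) = 1/(210544 + √(756 + ((-4 + 3)/(1 - 4) - 2)*(-12))) = 1/(210544 + √(756 + (-1/(-3) - 2)*(-12))) = 1/(210544 + √(756 + (-⅓*(-1) - 2)*(-12))) = 1/(210544 + √(756 + (⅓ - 2)*(-12))) = 1/(210544 + √(756 - 5/3*(-12))) = 1/(210544 + √(756 + 20)) = 1/(210544 + √776) = 1/(210544 + 2*√194)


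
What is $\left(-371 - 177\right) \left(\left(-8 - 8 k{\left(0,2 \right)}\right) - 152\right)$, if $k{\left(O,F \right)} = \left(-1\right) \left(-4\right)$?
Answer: $105216$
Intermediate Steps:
$k{\left(O,F \right)} = 4$
$\left(-371 - 177\right) \left(\left(-8 - 8 k{\left(0,2 \right)}\right) - 152\right) = \left(-371 - 177\right) \left(\left(-8 - 32\right) - 152\right) = - 548 \left(\left(-8 - 32\right) - 152\right) = - 548 \left(-40 - 152\right) = \left(-548\right) \left(-192\right) = 105216$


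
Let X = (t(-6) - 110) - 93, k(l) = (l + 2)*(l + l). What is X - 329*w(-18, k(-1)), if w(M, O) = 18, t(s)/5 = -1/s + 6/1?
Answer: -36565/6 ≈ -6094.2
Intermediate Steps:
t(s) = 30 - 5/s (t(s) = 5*(-1/s + 6/1) = 5*(-1/s + 6*1) = 5*(-1/s + 6) = 5*(6 - 1/s) = 30 - 5/s)
k(l) = 2*l*(2 + l) (k(l) = (2 + l)*(2*l) = 2*l*(2 + l))
X = -1033/6 (X = ((30 - 5/(-6)) - 110) - 93 = ((30 - 5*(-⅙)) - 110) - 93 = ((30 + ⅚) - 110) - 93 = (185/6 - 110) - 93 = -475/6 - 93 = -1033/6 ≈ -172.17)
X - 329*w(-18, k(-1)) = -1033/6 - 329*18 = -1033/6 - 5922 = -36565/6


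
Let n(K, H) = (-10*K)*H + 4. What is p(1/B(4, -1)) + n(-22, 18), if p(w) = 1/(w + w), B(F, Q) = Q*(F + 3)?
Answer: 7921/2 ≈ 3960.5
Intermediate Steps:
B(F, Q) = Q*(3 + F)
n(K, H) = 4 - 10*H*K (n(K, H) = -10*H*K + 4 = 4 - 10*H*K)
p(w) = 1/(2*w)
p(1/B(4, -1)) + n(-22, 18) = 1/(2*(1/(-(3 + 4)))) + (4 - 10*18*(-22)) = 1/(2*(1/(-1*7))) + (4 + 3960) = 1/(2*(1/(-7))) + 3964 = 1/(2*(-⅐)) + 3964 = (½)*(-7) + 3964 = -7/2 + 3964 = 7921/2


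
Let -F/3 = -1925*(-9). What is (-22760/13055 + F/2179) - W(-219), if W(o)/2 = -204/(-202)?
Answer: -15868810109/574626269 ≈ -27.616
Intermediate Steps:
F = -51975 (F = -(-5775)*(-9) = -3*17325 = -51975)
W(o) = 204/101 (W(o) = 2*(-204/(-202)) = 2*(-204*(-1/202)) = 2*(102/101) = 204/101)
(-22760/13055 + F/2179) - W(-219) = (-22760/13055 - 51975/2179) - 1*204/101 = (-22760*1/13055 - 51975*1/2179) - 204/101 = (-4552/2611 - 51975/2179) - 204/101 = -145625533/5689369 - 204/101 = -15868810109/574626269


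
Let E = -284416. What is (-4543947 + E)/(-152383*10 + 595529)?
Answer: 4828363/928301 ≈ 5.2013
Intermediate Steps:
(-4543947 + E)/(-152383*10 + 595529) = (-4543947 - 284416)/(-152383*10 + 595529) = -4828363/(-1523830 + 595529) = -4828363/(-928301) = -4828363*(-1/928301) = 4828363/928301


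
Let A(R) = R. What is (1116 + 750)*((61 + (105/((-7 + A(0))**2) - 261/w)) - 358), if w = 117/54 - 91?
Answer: -2032353900/3731 ≈ -5.4472e+5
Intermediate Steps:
w = -533/6 (w = 117*(1/54) - 91 = 13/6 - 91 = -533/6 ≈ -88.833)
(1116 + 750)*((61 + (105/((-7 + A(0))**2) - 261/w)) - 358) = (1116 + 750)*((61 + (105/((-7 + 0)**2) - 261/(-533/6))) - 358) = 1866*((61 + (105/((-7)**2) - 261*(-6/533))) - 358) = 1866*((61 + (105/49 + 1566/533)) - 358) = 1866*((61 + (105*(1/49) + 1566/533)) - 358) = 1866*((61 + (15/7 + 1566/533)) - 358) = 1866*((61 + 18957/3731) - 358) = 1866*(246548/3731 - 358) = 1866*(-1089150/3731) = -2032353900/3731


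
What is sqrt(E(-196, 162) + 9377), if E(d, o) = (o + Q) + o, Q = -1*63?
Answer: sqrt(9638) ≈ 98.173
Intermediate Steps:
Q = -63
E(d, o) = -63 + 2*o (E(d, o) = (o - 63) + o = (-63 + o) + o = -63 + 2*o)
sqrt(E(-196, 162) + 9377) = sqrt((-63 + 2*162) + 9377) = sqrt((-63 + 324) + 9377) = sqrt(261 + 9377) = sqrt(9638)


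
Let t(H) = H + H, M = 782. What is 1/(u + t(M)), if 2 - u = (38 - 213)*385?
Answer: 1/68941 ≈ 1.4505e-5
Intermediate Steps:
t(H) = 2*H
u = 67377 (u = 2 - (38 - 213)*385 = 2 - (-175)*385 = 2 - 1*(-67375) = 2 + 67375 = 67377)
1/(u + t(M)) = 1/(67377 + 2*782) = 1/(67377 + 1564) = 1/68941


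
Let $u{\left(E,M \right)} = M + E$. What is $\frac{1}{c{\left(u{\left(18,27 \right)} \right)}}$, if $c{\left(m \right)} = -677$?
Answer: $- \frac{1}{677} \approx -0.0014771$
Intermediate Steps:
$u{\left(E,M \right)} = E + M$
$\frac{1}{c{\left(u{\left(18,27 \right)} \right)}} = \frac{1}{-677} = - \frac{1}{677}$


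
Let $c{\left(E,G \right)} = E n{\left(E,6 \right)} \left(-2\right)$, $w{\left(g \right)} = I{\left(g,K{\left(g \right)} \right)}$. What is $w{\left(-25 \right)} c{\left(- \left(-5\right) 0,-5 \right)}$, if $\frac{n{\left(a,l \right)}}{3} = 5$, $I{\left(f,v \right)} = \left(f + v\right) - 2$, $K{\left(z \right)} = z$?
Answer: $0$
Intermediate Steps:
$I{\left(f,v \right)} = -2 + f + v$
$w{\left(g \right)} = -2 + 2 g$ ($w{\left(g \right)} = -2 + g + g = -2 + 2 g$)
$n{\left(a,l \right)} = 15$ ($n{\left(a,l \right)} = 3 \cdot 5 = 15$)
$c{\left(E,G \right)} = - 30 E$ ($c{\left(E,G \right)} = E 15 \left(-2\right) = 15 E \left(-2\right) = - 30 E$)
$w{\left(-25 \right)} c{\left(- \left(-5\right) 0,-5 \right)} = \left(-2 + 2 \left(-25\right)\right) \left(- 30 \left(- \left(-5\right) 0\right)\right) = \left(-2 - 50\right) \left(- 30 \left(\left(-1\right) 0\right)\right) = - 52 \left(\left(-30\right) 0\right) = \left(-52\right) 0 = 0$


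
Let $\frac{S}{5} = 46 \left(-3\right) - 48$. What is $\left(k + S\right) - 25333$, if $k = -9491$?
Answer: $-35754$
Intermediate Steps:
$S = -930$ ($S = 5 \left(46 \left(-3\right) - 48\right) = 5 \left(-138 - 48\right) = 5 \left(-186\right) = -930$)
$\left(k + S\right) - 25333 = \left(-9491 - 930\right) - 25333 = -10421 - 25333 = -35754$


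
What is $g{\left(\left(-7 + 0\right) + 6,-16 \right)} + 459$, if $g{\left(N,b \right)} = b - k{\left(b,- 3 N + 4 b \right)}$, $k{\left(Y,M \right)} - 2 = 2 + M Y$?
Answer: $-537$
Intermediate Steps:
$k{\left(Y,M \right)} = 4 + M Y$ ($k{\left(Y,M \right)} = 2 + \left(2 + M Y\right) = 4 + M Y$)
$g{\left(N,b \right)} = -4 + b - b \left(- 3 N + 4 b\right)$ ($g{\left(N,b \right)} = b - \left(4 + \left(- 3 N + 4 b\right) b\right) = b - \left(4 + b \left(- 3 N + 4 b\right)\right) = -4 + b - b \left(- 3 N + 4 b\right)$)
$g{\left(\left(-7 + 0\right) + 6,-16 \right)} + 459 = \left(-4 - 16 - 16 \left(\left(-4\right) \left(-16\right) + 3 \left(\left(-7 + 0\right) + 6\right)\right)\right) + 459 = \left(-4 - 16 - 16 \left(64 + 3 \left(-7 + 6\right)\right)\right) + 459 = \left(-4 - 16 - 16 \left(64 + 3 \left(-1\right)\right)\right) + 459 = \left(-4 - 16 - 16 \left(64 - 3\right)\right) + 459 = \left(-4 - 16 - 976\right) + 459 = -996 + 459 = -537$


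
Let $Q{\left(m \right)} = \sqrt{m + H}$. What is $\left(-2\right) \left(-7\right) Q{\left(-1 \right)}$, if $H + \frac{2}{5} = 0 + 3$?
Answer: $\frac{28 \sqrt{10}}{5} \approx 17.709$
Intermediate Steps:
$H = \frac{13}{5}$ ($H = - \frac{2}{5} + \left(0 + 3\right) = - \frac{2}{5} + 3 = \frac{13}{5} \approx 2.6$)
$Q{\left(m \right)} = \sqrt{\frac{13}{5} + m}$ ($Q{\left(m \right)} = \sqrt{m + \frac{13}{5}} = \sqrt{\frac{13}{5} + m}$)
$\left(-2\right) \left(-7\right) Q{\left(-1 \right)} = \left(-2\right) \left(-7\right) \frac{\sqrt{65 + 25 \left(-1\right)}}{5} = 14 \frac{\sqrt{65 - 25}}{5} = 14 \frac{\sqrt{40}}{5} = 14 \frac{2 \sqrt{10}}{5} = \frac{28 \sqrt{10}}{5}$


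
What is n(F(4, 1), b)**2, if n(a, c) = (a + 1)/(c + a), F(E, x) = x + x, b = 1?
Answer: 1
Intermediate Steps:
F(E, x) = 2*x
n(a, c) = (1 + a)/(a + c)
n(F(4, 1), b)**2 = ((1 + 2*1)/(2*1 + 1))**2 = ((1 + 2)/(2 + 1))**2 = (3/3)**2 = ((1/3)*3)**2 = 1**2 = 1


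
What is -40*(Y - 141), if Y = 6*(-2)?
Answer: 6120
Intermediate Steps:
Y = -12
-40*(Y - 141) = -40*(-12 - 141) = -40*(-153) = 6120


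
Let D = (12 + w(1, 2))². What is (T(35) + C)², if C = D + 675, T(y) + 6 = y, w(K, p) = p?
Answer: 810000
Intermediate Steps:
T(y) = -6 + y
D = 196 (D = (12 + 2)² = 14² = 196)
C = 871 (C = 196 + 675 = 871)
(T(35) + C)² = ((-6 + 35) + 871)² = (29 + 871)² = 900² = 810000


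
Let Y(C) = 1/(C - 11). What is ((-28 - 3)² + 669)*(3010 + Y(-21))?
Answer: 78499985/16 ≈ 4.9062e+6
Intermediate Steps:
Y(C) = 1/(-11 + C)
((-28 - 3)² + 669)*(3010 + Y(-21)) = ((-28 - 3)² + 669)*(3010 + 1/(-11 - 21)) = ((-31)² + 669)*(3010 + 1/(-32)) = (961 + 669)*(3010 - 1/32) = 1630*(96319/32) = 78499985/16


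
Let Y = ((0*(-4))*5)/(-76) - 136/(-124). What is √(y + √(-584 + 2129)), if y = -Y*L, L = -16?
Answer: √(16864 + 961*√1545)/31 ≈ 7.5402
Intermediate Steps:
Y = 34/31 (Y = (0*5)*(-1/76) - 136*(-1/124) = 0*(-1/76) + 34/31 = 0 + 34/31 = 34/31 ≈ 1.0968)
y = 544/31 (y = -34*(-16)/31 = -1*(-544/31) = 544/31 ≈ 17.548)
√(y + √(-584 + 2129)) = √(544/31 + √(-584 + 2129)) = √(544/31 + √1545)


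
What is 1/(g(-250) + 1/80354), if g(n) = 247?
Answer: 80354/19847439 ≈ 0.0040486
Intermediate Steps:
1/(g(-250) + 1/80354) = 1/(247 + 1/80354) = 1/(19847439/80354) = 80354/19847439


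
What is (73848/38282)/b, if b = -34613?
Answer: -36924/662527433 ≈ -5.5732e-5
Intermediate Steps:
(73848/38282)/b = (73848/38282)/(-34613) = (73848*(1/38282))*(-1/34613) = (36924/19141)*(-1/34613) = -36924/662527433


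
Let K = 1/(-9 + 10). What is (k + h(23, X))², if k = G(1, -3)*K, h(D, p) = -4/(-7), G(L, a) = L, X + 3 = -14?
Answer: 121/49 ≈ 2.4694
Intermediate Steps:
X = -17 (X = -3 - 14 = -17)
h(D, p) = 4/7 (h(D, p) = -4*(-⅐) = 4/7)
K = 1 (K = 1/1 = 1)
k = 1 (k = 1*1 = 1)
(k + h(23, X))² = (1 + 4/7)² = (11/7)² = 121/49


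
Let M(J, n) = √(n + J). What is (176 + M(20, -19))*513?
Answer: 90801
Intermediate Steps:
M(J, n) = √(J + n)
(176 + M(20, -19))*513 = (176 + √(20 - 19))*513 = (176 + √1)*513 = (176 + 1)*513 = 177*513 = 90801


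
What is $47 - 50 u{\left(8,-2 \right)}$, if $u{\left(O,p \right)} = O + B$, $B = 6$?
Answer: $-653$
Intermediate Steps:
$u{\left(O,p \right)} = 6 + O$ ($u{\left(O,p \right)} = O + 6 = 6 + O$)
$47 - 50 u{\left(8,-2 \right)} = 47 - 50 \left(6 + 8\right) = 47 - 700 = -653$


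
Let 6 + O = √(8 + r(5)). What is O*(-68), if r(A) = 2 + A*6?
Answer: 408 - 136*√10 ≈ -22.070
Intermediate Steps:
r(A) = 2 + 6*A
O = -6 + 2*√10 (O = -6 + √(8 + (2 + 6*5)) = -6 + √(8 + (2 + 30)) = -6 + √(8 + 32) = -6 + √40 = -6 + 2*√10 ≈ 0.32456)
O*(-68) = (-6 + 2*√10)*(-68) = 408 - 136*√10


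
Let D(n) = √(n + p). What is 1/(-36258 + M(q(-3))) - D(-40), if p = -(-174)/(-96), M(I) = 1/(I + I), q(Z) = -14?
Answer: -28/1015225 - I*√669/4 ≈ -2.758e-5 - 6.4663*I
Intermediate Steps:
M(I) = 1/(2*I)
p = -29/16 (p = -(-174)*(-1)/96 = -1*29/16 = -29/16 ≈ -1.8125)
D(n) = √(-29/16 + n) (D(n) = √(n - 29/16) = √(-29/16 + n))
1/(-36258 + M(q(-3))) - D(-40) = 1/(-36258 + (½)/(-14)) - √(-29 + 16*(-40))/4 = 1/(-36258 + (½)*(-1/14)) - √(-29 - 640)/4 = 1/(-36258 - 1/28) - √(-669)/4 = 1/(-1015225/28) - I*√669/4 = -28/1015225 - I*√669/4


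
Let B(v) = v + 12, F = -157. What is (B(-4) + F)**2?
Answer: 22201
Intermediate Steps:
B(v) = 12 + v
(B(-4) + F)**2 = ((12 - 4) - 157)**2 = (8 - 157)**2 = (-149)**2 = 22201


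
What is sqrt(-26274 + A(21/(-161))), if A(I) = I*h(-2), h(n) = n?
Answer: 6*I*sqrt(386078)/23 ≈ 162.09*I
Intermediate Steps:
A(I) = -2*I (A(I) = I*(-2) = -2*I)
sqrt(-26274 + A(21/(-161))) = sqrt(-26274 - 42/(-161)) = sqrt(-26274 - 42*(-1)/161) = sqrt(-26274 - 2*(-3/23)) = sqrt(-26274 + 6/23) = sqrt(-604296/23) = 6*I*sqrt(386078)/23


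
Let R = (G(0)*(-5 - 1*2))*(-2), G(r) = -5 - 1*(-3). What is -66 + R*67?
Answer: -1942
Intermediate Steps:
G(r) = -2 (G(r) = -5 + 3 = -2)
R = -28 (R = -2*(-5 - 1*2)*(-2) = -2*(-5 - 2)*(-2) = -2*(-7)*(-2) = 14*(-2) = -28)
-66 + R*67 = -66 - 28*67 = -66 - 1876 = -1942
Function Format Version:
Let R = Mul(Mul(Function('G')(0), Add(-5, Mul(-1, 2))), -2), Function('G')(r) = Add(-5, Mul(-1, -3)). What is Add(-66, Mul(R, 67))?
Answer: -1942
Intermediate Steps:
Function('G')(r) = -2 (Function('G')(r) = Add(-5, 3) = -2)
R = -28 (R = Mul(Mul(-2, Add(-5, Mul(-1, 2))), -2) = Mul(Mul(-2, Add(-5, -2)), -2) = Mul(Mul(-2, -7), -2) = Mul(14, -2) = -28)
Add(-66, Mul(R, 67)) = Add(-66, Mul(-28, 67)) = Add(-66, -1876) = -1942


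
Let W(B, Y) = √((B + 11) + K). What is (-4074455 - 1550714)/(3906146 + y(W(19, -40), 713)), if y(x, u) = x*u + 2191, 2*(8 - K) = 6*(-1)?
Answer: -21985056133953/15275077262440 + 4010745497*√41/15275077262440 ≈ -1.4376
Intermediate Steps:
K = 11 (K = 8 - 3*(-1) = 8 - ½*(-6) = 8 + 3 = 11)
W(B, Y) = √(22 + B) (W(B, Y) = √((B + 11) + 11) = √((11 + B) + 11) = √(22 + B))
y(x, u) = 2191 + u*x (y(x, u) = u*x + 2191 = 2191 + u*x)
(-4074455 - 1550714)/(3906146 + y(W(19, -40), 713)) = (-4074455 - 1550714)/(3906146 + (2191 + 713*√(22 + 19))) = -5625169/(3906146 + (2191 + 713*√41)) = -5625169/(3908337 + 713*√41)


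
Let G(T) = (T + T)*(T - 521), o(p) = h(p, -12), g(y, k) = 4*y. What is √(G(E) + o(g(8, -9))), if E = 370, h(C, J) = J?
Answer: 2*I*√27938 ≈ 334.29*I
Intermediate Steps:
o(p) = -12
G(T) = 2*T*(-521 + T) (G(T) = (2*T)*(-521 + T) = 2*T*(-521 + T))
√(G(E) + o(g(8, -9))) = √(2*370*(-521 + 370) - 12) = √(2*370*(-151) - 12) = √(-111740 - 12) = √(-111752) = 2*I*√27938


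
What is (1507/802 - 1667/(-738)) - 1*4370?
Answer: -646012255/147969 ≈ -4365.9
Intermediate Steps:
(1507/802 - 1667/(-738)) - 1*4370 = (1507*(1/802) - 1667*(-1/738)) - 4370 = (1507/802 + 1667/738) - 4370 = 612275/147969 - 4370 = -646012255/147969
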